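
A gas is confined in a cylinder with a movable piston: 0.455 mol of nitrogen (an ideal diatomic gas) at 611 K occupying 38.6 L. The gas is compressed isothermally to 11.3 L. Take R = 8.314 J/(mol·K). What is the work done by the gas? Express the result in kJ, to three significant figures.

Isothermal: W = nRT ln(V₂/V₁).
W = (0.455)(8.314)(611) × ln(11.3/38.6)
  = 2311 × -1.228
W_by_gas = -2839 J.

W ≈ -2.84 kJ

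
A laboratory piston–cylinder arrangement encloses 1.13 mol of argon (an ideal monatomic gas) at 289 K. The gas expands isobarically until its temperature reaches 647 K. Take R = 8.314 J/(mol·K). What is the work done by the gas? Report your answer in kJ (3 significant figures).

Isobaric: W = P ΔV = nR ΔT.
W = (1.13)(8.314)(647 − 289) = 3363 J.

W ≈ 3.36 kJ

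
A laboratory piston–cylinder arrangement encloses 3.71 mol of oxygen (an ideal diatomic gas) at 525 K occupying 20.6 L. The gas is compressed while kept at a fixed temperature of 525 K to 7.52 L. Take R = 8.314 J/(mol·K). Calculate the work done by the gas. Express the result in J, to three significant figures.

W ≈ -16300 J

Isothermal: W = nRT ln(V₂/V₁).
W = (3.71)(8.314)(525) × ln(7.52/20.6)
  = 16194 × -1.008
W_by_gas = -16319 J.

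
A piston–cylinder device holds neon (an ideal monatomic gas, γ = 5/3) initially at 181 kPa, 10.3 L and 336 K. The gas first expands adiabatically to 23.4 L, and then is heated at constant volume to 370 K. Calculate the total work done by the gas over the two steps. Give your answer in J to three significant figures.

W_total ≈ 1180 J

Step 1 (adiabatic): W = (P₁V₁ − P₂V₂)/(γ−1) = (1864 − 1079)/0.667 = 1178 J.
Step 2 (isochoric): W = 0 (constant volume).
W_total = 1178 + 0 = 1178 J.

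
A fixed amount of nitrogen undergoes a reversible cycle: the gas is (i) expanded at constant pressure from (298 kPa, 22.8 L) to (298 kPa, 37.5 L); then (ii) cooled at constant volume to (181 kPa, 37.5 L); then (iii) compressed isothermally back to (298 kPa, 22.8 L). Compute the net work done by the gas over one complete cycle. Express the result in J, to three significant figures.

W_net ≈ 1000 J

Leg (i): W = PΔV = (298)(37.5 − 22.8) = 4381 J.
Leg (ii): W = 0.
Leg (iii): W = PᵢVᵢ ln(V_f/Vᵢ) = (6788) ln(22.8/37.5) = -3377 J.
W_net = 4381 − 3377 = 1003 J.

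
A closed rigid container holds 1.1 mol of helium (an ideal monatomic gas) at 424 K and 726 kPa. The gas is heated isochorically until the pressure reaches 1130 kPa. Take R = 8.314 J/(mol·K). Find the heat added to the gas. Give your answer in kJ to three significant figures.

Constant volume ⇒ W = 0, so Q = ΔU = nCᵥΔT with Cᵥ = 3R/2 = 12.47 J/(mol·K).
At constant V, T₂/T₁ = P₂/P₁ ⇒ ΔT = T₁(P₂/P₁ − 1) = 424·(1130/726 − 1) = 235.9 K.
ΔU = (1.1)(12.47)(235.9) = 3237 J.

Q ≈ 3.24 kJ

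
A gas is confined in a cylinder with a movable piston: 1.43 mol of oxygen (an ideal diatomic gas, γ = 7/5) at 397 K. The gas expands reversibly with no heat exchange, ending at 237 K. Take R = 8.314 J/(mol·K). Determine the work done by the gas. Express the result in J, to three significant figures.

W ≈ 4760 J

Adiabatic ⇒ Q = 0, so W_by = −ΔU = nCᵥ(T₁ − T₂).
Cᵥ = 5R/2 = 20.79 J/(mol·K).
W = (1.43)(20.79)(397 − 237) = 4756 J.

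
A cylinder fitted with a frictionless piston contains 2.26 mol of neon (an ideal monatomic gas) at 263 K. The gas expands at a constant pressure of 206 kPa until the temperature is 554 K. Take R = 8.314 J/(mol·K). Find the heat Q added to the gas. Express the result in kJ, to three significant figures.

Isobaric: W = nRΔT = (2.26)(8.314)(291) = 5468 J.
ΔU = nCᵥΔT with Cᵥ = 3R/2: ΔU = (2.26)(12.47)(291) = 8202 J.
Q = ΔU + W = 8202 + 5468 = 13669 J.

Q ≈ 13.7 kJ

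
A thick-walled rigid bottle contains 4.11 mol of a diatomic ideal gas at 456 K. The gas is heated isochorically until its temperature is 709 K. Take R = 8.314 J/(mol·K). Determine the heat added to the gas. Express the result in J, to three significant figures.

Q ≈ 21600 J

Constant volume ⇒ W = 0, so Q = ΔU = nCᵥΔT with Cᵥ = 5R/2 = 20.79 J/(mol·K).
ΔU = (4.11)(20.79)(709 − 456) = 21613 J.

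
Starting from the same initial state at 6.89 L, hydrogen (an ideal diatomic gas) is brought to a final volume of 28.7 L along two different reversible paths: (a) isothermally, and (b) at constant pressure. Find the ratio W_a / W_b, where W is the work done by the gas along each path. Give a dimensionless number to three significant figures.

Path (a) isothermal: W = P₁V₁ ln(V₂/V₁) → W_a/(P₁V₁) = 1.427.
Path (b) isobaric: W = P₁(V₂ − V₁) → W_b/(P₁V₁) = 3.165.
W_a / W_b = 1.427 / 3.165 = 0.4507.

W_a / W_b ≈ 0.451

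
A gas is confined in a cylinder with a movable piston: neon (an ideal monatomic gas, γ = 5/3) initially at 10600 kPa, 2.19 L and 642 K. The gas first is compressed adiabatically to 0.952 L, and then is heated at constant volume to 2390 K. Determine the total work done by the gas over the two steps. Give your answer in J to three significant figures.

W_total ≈ -25900 J

Step 1 (adiabatic): W = (P₁V₁ − P₂V₂)/(γ−1) = (23214 − 40453)/0.667 = -25859 J.
Step 2 (isochoric): W = 0 (constant volume).
W_total = -25859 + 0 = -25859 J.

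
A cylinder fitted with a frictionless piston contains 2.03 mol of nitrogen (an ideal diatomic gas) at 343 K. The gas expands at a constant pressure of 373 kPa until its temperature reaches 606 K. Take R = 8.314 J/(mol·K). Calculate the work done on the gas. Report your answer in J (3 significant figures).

Isobaric: W = P ΔV = nR ΔT.
W = (2.03)(8.314)(606 − 343) = 4439 J.
Work on gas = −W_by = -4439 J.

W ≈ -4440 J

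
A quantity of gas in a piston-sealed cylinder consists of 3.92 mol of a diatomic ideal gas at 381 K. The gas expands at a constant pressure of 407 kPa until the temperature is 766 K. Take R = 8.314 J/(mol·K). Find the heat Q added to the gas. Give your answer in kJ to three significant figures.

Q ≈ 43.9 kJ

Isobaric: W = nRΔT = (3.92)(8.314)(385) = 12547 J.
ΔU = nCᵥΔT with Cᵥ = 5R/2: ΔU = (3.92)(20.79)(385) = 31369 J.
Q = ΔU + W = 31369 + 12547 = 43916 J.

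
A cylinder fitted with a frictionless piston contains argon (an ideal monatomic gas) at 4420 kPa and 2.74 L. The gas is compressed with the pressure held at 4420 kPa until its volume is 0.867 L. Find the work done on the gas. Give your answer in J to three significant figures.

Isobaric: W = P ΔV.
W = (4420 kPa)(0.867 − 2.74 L) = (4420)(-1.873) = -8279 J.
Work on gas = −W_by = 8279 J.

W ≈ 8280 J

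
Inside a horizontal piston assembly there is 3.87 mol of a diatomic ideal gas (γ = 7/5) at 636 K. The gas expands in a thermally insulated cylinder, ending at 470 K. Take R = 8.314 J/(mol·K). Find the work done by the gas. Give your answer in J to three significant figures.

W ≈ 13400 J

Adiabatic ⇒ Q = 0, so W_by = −ΔU = nCᵥ(T₁ − T₂).
Cᵥ = 5R/2 = 20.79 J/(mol·K).
W = (3.87)(20.79)(636 − 470) = 13353 J.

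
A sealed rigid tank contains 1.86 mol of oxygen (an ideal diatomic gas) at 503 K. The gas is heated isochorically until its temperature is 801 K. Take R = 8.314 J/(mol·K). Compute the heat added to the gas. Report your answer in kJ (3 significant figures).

Constant volume ⇒ W = 0, so Q = ΔU = nCᵥΔT with Cᵥ = 5R/2 = 20.79 J/(mol·K).
ΔU = (1.86)(20.79)(801 − 503) = 11521 J.

Q ≈ 11.5 kJ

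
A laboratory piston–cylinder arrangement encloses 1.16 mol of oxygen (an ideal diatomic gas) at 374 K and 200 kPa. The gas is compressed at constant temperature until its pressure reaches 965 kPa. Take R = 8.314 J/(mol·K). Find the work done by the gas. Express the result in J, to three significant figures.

W ≈ -5680 J

Isothermal process: W = nRT ln(V₂/V₁) = nRT ln(P₁/P₂).
W = (1.16)(8.314)(374) × ln(200/965)
  = 3607 × ln(0.2073) = 3607 × -1.574
W_by_gas = -5677 J.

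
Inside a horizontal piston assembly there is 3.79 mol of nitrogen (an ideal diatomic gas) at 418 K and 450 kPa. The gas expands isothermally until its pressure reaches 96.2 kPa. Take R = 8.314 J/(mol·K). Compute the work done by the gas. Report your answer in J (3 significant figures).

W ≈ 20300 J

Isothermal process: W = nRT ln(V₂/V₁) = nRT ln(P₁/P₂).
W = (3.79)(8.314)(418) × ln(450/96.2)
  = 13171 × ln(4.678) = 13171 × 1.543
W_by_gas = 20321 J.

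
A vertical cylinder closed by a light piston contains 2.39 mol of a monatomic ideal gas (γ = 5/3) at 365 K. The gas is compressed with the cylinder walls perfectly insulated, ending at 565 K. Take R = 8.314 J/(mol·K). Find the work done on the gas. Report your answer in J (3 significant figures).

Adiabatic ⇒ Q = 0, so W_by = −ΔU = nCᵥ(T₁ − T₂).
Cᵥ = 3R/2 = 12.47 J/(mol·K).
W = (2.39)(12.47)(365 − 565) = -5961 J.
Work on gas = −W_by = 5961 J.

W ≈ 5960 J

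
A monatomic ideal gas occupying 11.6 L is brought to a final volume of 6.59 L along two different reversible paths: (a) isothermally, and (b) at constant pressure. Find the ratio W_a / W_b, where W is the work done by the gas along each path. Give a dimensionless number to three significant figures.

Path (a) isothermal: W = P₁V₁ ln(V₂/V₁) → W_a/(P₁V₁) = -0.5655.
Path (b) isobaric: W = P₁(V₂ − V₁) → W_b/(P₁V₁) = -0.4319.
W_a / W_b = -0.5655 / -0.4319 = 1.309.

W_a / W_b ≈ 1.31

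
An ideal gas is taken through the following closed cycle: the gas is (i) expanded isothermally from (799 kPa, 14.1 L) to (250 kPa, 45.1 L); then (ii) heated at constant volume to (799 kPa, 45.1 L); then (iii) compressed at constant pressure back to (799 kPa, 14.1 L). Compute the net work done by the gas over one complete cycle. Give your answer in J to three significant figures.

Leg (i): W = PᵢVᵢ ln(V_f/Vᵢ) = (11266) ln(45.1/14.1) = 13099 J.
Leg (ii): W = 0.
Leg (iii): W = PΔV = (799)(14.1 − 45.1) = -24769 J.
W_net = 13099 − 24769 = -11670 J.

W_net ≈ -11700 J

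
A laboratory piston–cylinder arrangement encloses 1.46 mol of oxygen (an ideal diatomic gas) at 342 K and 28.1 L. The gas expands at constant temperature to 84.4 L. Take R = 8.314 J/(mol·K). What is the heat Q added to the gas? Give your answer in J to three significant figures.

Isothermal ⇒ ΔU = 0, so Q = W = nRT ln(V₂/V₁).
Q = (1.46)(8.314)(342) ln(84.4/28.1) = 4151 × 1.1 = 4566 J.

Q ≈ 4570 J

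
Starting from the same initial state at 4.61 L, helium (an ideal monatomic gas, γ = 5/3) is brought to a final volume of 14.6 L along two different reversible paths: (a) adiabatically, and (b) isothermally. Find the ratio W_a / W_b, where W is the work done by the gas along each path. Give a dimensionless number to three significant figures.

W_a / W_b ≈ 0.698

Path (a) adiabatic: W = P₁V₁(1 − (V₁/V₂)^(γ−1))/(γ−1) → W_a/(P₁V₁) = 0.8045.
Path (b) isothermal: W = P₁V₁ ln(V₂/V₁) → W_b/(P₁V₁) = 1.153.
W_a / W_b = 0.8045 / 1.153 = 0.6978.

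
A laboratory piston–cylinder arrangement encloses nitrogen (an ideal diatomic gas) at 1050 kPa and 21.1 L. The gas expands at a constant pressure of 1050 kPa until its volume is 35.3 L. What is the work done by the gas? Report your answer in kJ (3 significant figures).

Isobaric: W = P ΔV.
W = (1050 kPa)(35.3 − 21.1 L) = (1050)(14.2) = 14910 J.

W ≈ 14.9 kJ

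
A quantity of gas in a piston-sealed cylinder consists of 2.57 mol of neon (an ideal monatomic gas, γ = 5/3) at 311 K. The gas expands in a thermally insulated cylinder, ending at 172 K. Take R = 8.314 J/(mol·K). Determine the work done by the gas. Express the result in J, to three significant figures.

W ≈ 4460 J

Adiabatic ⇒ Q = 0, so W_by = −ΔU = nCᵥ(T₁ − T₂).
Cᵥ = 3R/2 = 12.47 J/(mol·K).
W = (2.57)(12.47)(311 − 172) = 4455 J.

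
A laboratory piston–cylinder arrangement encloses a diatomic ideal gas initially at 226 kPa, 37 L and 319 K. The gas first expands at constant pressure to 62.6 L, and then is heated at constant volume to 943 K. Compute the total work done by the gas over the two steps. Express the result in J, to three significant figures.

W_total ≈ 5790 J

Step 1 (isobaric): W = PΔV = (226 kPa)(62.6 − 37 L) = 5786 J.
Step 2 (isochoric): W = 0 (constant volume).
W_total = 5786 + 0 = 5786 J.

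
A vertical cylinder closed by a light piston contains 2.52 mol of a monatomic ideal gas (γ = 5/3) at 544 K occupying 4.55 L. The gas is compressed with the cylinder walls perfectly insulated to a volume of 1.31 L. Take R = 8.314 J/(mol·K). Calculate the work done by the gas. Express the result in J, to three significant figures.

Adiabatic: TV^(γ−1) = const with γ = 5/3.
T₂ = T₁ (V₁/V₂)^(γ−1) = 544 × (4.55/1.31)^0.667 = 544 × 2.293 = 1248 K.
W_by = nCᵥ(T₁ − T₂) = (2.52)(12.47)(544 − 1248) = -22114 J.

W ≈ -22100 J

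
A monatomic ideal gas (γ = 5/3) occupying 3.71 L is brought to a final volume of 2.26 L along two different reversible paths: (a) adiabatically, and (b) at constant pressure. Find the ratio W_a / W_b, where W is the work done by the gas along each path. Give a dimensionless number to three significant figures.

W_a / W_b ≈ 1.50

Path (a) adiabatic: W = P₁V₁(1 − (V₁/V₂)^(γ−1))/(γ−1) → W_a/(P₁V₁) = -0.5874.
Path (b) isobaric: W = P₁(V₂ − V₁) → W_b/(P₁V₁) = -0.3908.
W_a / W_b = -0.5874 / -0.3908 = 1.503.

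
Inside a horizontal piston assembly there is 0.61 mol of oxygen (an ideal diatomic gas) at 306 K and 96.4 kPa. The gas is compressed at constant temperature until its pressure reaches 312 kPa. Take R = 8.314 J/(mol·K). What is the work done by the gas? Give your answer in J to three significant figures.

Isothermal process: W = nRT ln(V₂/V₁) = nRT ln(P₁/P₂).
W = (0.61)(8.314)(306) × ln(96.4/312)
  = 1552 × ln(0.309) = 1552 × -1.174
W_by_gas = -1823 J.

W ≈ -1820 J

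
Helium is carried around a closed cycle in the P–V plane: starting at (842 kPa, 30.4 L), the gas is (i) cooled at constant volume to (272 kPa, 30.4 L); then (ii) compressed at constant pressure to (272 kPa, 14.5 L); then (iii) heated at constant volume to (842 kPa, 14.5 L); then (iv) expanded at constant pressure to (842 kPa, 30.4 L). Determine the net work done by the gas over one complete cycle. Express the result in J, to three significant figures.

Constant-volume legs do no work.
W(ii) = (272)(14.5 − 30.4) = -4325 J; W(iv) = (842)(30.4 − 14.5) = 13388 J.
W_net = -4325 + 13388 = 9063 J (the clockwise enclosed area).

W_net ≈ 9060 J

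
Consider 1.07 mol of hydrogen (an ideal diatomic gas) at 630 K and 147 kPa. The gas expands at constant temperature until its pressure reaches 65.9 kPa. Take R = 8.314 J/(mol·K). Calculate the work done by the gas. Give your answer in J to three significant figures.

Isothermal process: W = nRT ln(V₂/V₁) = nRT ln(P₁/P₂).
W = (1.07)(8.314)(630) × ln(147/65.9)
  = 5604 × ln(2.231) = 5604 × 0.8023
W_by_gas = 4496 J.

W ≈ 4500 J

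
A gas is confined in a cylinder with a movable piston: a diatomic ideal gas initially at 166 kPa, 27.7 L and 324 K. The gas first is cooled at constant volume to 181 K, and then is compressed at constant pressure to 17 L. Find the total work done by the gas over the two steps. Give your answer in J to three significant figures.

W_total ≈ -992 J

Step 1 (isochoric): W = 0 (constant volume).
After step 1: P = 92.73 kPa (V unchanged).
Step 2 (isobaric): W = PΔV = (92.73 kPa)(17 − 27.7 L) = -992.3 J.
W_total = 0 − 992.3 = -992.3 J.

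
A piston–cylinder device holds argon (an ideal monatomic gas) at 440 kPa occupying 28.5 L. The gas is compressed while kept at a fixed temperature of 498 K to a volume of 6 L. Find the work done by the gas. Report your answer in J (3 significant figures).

W ≈ -19500 J

Isothermal: W = nRT ln(V₂/V₁) = P₁V₁ ln(V₂/V₁).
P₁V₁ = (440 kPa)(28.5 L) = 12540 J.
W = 12540 × ln(6/28.5) = 12540 × -1.558
W_by_gas = -19539 J.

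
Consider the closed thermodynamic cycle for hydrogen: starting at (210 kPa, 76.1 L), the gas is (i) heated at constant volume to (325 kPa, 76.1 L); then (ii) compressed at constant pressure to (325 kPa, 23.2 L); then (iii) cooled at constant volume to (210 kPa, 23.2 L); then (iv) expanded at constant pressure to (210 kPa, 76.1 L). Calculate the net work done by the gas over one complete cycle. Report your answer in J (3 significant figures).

W_net ≈ -6080 J

Constant-volume legs do no work.
W(ii) = (325)(23.2 − 76.1) = -17192 J; W(iv) = (210)(76.1 − 23.2) = 11109 J.
W_net = -17192 + 11109 = -6083 J (the counter-clockwise enclosed area).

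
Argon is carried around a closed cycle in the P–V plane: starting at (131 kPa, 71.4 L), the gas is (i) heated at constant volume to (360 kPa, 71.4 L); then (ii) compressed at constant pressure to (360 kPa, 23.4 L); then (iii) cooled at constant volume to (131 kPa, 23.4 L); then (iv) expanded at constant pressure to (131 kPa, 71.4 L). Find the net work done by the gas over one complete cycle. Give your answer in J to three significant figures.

Constant-volume legs do no work.
W(ii) = (360)(23.4 − 71.4) = -17280 J; W(iv) = (131)(71.4 − 23.4) = 6288 J.
W_net = -17280 + 6288 = -10992 J (the counter-clockwise enclosed area).

W_net ≈ -11000 J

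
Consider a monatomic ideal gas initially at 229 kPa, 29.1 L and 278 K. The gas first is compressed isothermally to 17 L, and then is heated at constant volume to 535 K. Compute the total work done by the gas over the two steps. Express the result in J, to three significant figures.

Step 1 (isothermal): W = P₁V₁ ln(V₂/V₁) = (6664) ln(17/29.1) = -3582 J.
Step 2 (isochoric): W = 0 (constant volume).
W_total = -3582 + 0 = -3582 J.

W_total ≈ -3580 J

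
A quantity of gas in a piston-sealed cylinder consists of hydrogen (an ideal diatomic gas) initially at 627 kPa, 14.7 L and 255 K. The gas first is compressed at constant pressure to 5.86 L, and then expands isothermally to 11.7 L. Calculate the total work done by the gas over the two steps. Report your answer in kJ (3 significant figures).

Step 1 (isobaric): W = PΔV = (627 kPa)(5.86 − 14.7 L) = -5543 J.
After step 1: P = 627 kPa, V = 5.86 L, T = 101.7 K.
Step 2 (isothermal): W = P₁V₁ ln(V₂/V₁) = (3674) ln(11.7/5.86) = 2540 J.
W_total = -5543 + 2540 = -3002 J.

W_total ≈ -3.00 kJ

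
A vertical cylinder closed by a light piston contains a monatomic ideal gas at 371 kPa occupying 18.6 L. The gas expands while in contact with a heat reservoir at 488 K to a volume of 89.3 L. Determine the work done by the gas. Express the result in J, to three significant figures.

W ≈ 10800 J

Isothermal: W = nRT ln(V₂/V₁) = P₁V₁ ln(V₂/V₁).
P₁V₁ = (371 kPa)(18.6 L) = 6901 J.
W = 6901 × ln(89.3/18.6) = 6901 × 1.569
W_by_gas = 10826 J.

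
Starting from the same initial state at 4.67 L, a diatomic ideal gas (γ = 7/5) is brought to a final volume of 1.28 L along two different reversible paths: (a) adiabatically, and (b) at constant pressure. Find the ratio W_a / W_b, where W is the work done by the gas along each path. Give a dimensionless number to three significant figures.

W_a / W_b ≈ 2.34

Path (a) adiabatic: W = P₁V₁(1 − (V₁/V₂)^(γ−1))/(γ−1) → W_a/(P₁V₁) = -1.695.
Path (b) isobaric: W = P₁(V₂ − V₁) → W_b/(P₁V₁) = -0.7259.
W_a / W_b = -1.695 / -0.7259 = 2.336.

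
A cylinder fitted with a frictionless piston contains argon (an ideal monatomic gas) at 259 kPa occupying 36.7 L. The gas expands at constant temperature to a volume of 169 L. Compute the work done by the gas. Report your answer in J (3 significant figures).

W ≈ 14500 J

Isothermal: W = nRT ln(V₂/V₁) = P₁V₁ ln(V₂/V₁).
P₁V₁ = (259 kPa)(36.7 L) = 9505 J.
W = 9505 × ln(169/36.7) = 9505 × 1.527
W_by_gas = 14516 J.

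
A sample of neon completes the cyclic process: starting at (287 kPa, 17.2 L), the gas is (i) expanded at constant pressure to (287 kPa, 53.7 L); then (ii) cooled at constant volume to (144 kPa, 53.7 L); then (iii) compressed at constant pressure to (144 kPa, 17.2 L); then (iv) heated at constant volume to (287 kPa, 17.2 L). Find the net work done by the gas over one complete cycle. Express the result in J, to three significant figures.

W_net ≈ 5220 J

Constant-volume legs do no work.
W(i) = (287)(53.7 − 17.2) = 10476 J; W(iii) = (144)(17.2 − 53.7) = -5256 J.
W_net = 10476 − 5256 = 5220 J (the clockwise enclosed area).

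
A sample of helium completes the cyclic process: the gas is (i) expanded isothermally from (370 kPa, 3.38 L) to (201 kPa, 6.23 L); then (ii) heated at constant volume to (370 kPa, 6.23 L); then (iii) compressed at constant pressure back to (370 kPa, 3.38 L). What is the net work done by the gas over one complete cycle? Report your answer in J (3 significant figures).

W_net ≈ -290 J

Leg (i): W = PᵢVᵢ ln(V_f/Vᵢ) = (1251) ln(6.23/3.38) = 764.7 J.
Leg (ii): W = 0.
Leg (iii): W = PΔV = (370)(3.38 − 6.23) = -1055 J.
W_net = 764.7 − 1055 = -289.8 J.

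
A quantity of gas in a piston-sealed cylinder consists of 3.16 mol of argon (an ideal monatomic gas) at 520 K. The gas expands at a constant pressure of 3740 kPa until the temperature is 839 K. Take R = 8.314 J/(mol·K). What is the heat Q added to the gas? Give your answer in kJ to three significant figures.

Q ≈ 21.0 kJ

Isobaric: W = nRΔT = (3.16)(8.314)(319) = 8381 J.
ΔU = nCᵥΔT with Cᵥ = 3R/2: ΔU = (3.16)(12.47)(319) = 12571 J.
Q = ΔU + W = 12571 + 8381 = 20952 J.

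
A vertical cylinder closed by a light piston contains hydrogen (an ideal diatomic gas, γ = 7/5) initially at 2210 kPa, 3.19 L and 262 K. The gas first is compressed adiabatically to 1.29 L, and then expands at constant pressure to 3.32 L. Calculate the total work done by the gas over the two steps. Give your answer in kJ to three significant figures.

W_total ≈ 8.24 kJ

Step 1 (adiabatic): W = (P₁V₁ − P₂V₂)/(γ−1) = (7050 − 10127)/0.4 = -7692 J.
After step 1: P = 7850 kPa, V = 1.29 L, T = 376.3 K.
Step 2 (isobaric): W = PΔV = (7850 kPa)(3.32 − 1.29 L) = 15936 J.
W_total = -7692 + 15936 = 8244 J.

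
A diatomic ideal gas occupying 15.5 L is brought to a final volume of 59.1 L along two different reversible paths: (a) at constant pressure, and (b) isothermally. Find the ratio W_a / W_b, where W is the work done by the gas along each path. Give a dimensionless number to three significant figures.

Path (a) isobaric: W = P₁(V₂ − V₁) → W_a/(P₁V₁) = 2.813.
Path (b) isothermal: W = P₁V₁ ln(V₂/V₁) → W_b/(P₁V₁) = 1.338.
W_a / W_b = 2.813 / 1.338 = 2.102.

W_a / W_b ≈ 2.10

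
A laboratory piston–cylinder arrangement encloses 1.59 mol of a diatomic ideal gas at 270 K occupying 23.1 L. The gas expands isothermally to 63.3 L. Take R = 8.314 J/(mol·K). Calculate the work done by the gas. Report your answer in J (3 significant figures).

W ≈ 3600 J

Isothermal: W = nRT ln(V₂/V₁).
W = (1.59)(8.314)(270) × ln(63.3/23.1)
  = 3569 × 1.008
W_by_gas = 3598 J.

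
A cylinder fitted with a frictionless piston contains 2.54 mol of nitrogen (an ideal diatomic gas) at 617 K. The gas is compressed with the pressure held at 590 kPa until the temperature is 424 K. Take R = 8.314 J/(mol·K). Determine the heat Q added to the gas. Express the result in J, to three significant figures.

Q ≈ -14300 J

Isobaric: W = nRΔT = (2.54)(8.314)(-193) = -4076 J.
ΔU = nCᵥΔT with Cᵥ = 5R/2: ΔU = (2.54)(20.79)(-193) = -10189 J.
Q = ΔU + W = -10189 − 4076 = -14265 J.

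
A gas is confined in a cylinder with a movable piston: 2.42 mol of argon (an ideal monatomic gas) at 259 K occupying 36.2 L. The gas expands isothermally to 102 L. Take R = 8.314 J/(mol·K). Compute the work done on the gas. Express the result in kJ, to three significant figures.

Isothermal: W = nRT ln(V₂/V₁).
W = (2.42)(8.314)(259) × ln(102/36.2)
  = 5211 × 1.036
W_by_gas = 5398 J; work on gas = −W_by = -5398 J.

W ≈ -5.40 kJ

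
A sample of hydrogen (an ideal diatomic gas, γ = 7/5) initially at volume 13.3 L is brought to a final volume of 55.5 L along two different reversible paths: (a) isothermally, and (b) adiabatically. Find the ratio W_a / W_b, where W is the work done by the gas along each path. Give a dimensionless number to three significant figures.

Path (a) isothermal: W = P₁V₁ ln(V₂/V₁) → W_a/(P₁V₁) = 1.429.
Path (b) adiabatic: W = P₁V₁(1 − (V₁/V₂)^(γ−1))/(γ−1) → W_b/(P₁V₁) = 1.088.
W_a / W_b = 1.429 / 1.088 = 1.313.

W_a / W_b ≈ 1.31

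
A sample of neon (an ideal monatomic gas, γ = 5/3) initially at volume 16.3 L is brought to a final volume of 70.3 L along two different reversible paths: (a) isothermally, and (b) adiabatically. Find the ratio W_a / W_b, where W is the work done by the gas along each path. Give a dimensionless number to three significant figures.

Path (a) isothermal: W = P₁V₁ ln(V₂/V₁) → W_a/(P₁V₁) = 1.462.
Path (b) adiabatic: W = P₁V₁(1 − (V₁/V₂)^(γ−1))/(γ−1) → W_b/(P₁V₁) = 0.9339.
W_a / W_b = 1.462 / 0.9339 = 1.565.

W_a / W_b ≈ 1.57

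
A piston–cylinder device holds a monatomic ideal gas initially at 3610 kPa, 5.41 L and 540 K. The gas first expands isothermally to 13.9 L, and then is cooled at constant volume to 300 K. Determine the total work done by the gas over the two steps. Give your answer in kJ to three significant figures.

W_total ≈ 18.4 kJ

Step 1 (isothermal): W = P₁V₁ ln(V₂/V₁) = (19530) ln(13.9/5.41) = 18429 J.
Step 2 (isochoric): W = 0 (constant volume).
W_total = 18429 + 0 = 18429 J.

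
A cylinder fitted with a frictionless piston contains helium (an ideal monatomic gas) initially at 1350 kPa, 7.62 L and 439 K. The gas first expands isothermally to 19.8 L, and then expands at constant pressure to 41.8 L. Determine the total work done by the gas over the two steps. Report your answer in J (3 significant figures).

Step 1 (isothermal): W = P₁V₁ ln(V₂/V₁) = (10287) ln(19.8/7.62) = 9823 J.
After step 1: P = 519.5 kPa, V = 19.8 L, T = 439 K.
Step 2 (isobaric): W = PΔV = (519.5 kPa)(41.8 − 19.8 L) = 11430 J.
W_total = 9823 + 11430 = 21253 J.

W_total ≈ 21300 J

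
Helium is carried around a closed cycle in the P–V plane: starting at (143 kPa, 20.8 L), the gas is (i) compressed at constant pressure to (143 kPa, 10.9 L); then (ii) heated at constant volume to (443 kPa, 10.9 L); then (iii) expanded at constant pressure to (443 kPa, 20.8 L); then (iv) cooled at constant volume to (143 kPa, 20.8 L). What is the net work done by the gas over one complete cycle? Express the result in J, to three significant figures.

W_net ≈ 2970 J

Constant-volume legs do no work.
W(i) = (143)(10.9 − 20.8) = -1416 J; W(iii) = (443)(20.8 − 10.9) = 4386 J.
W_net = -1416 + 4386 = 2970 J (the clockwise enclosed area).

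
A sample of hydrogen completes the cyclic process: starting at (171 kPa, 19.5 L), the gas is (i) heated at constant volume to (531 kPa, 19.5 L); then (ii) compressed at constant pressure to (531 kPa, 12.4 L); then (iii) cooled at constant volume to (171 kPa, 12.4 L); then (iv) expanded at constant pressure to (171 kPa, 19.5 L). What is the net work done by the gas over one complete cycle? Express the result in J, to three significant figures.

W_net ≈ -2560 J

Constant-volume legs do no work.
W(ii) = (531)(12.4 − 19.5) = -3770 J; W(iv) = (171)(19.5 − 12.4) = 1214 J.
W_net = -3770 + 1214 = -2556 J (the counter-clockwise enclosed area).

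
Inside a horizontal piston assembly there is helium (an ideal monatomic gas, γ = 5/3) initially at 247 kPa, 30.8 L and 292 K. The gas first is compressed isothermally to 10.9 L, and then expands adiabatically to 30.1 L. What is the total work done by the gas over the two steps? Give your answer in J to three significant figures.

Step 1 (isothermal): W = P₁V₁ ln(V₂/V₁) = (7608) ln(10.9/30.8) = -7902 J.
After step 1: P = 697.9 kPa, V = 10.9 L, T = 292 K.
Step 2 (adiabatic): W = (P₁V₁ − P₂V₂)/(γ−1) = (7608 − 3865)/0.667 = 5614 J.
W_total = -7902 + 5614 = -2289 J.

W_total ≈ -2290 J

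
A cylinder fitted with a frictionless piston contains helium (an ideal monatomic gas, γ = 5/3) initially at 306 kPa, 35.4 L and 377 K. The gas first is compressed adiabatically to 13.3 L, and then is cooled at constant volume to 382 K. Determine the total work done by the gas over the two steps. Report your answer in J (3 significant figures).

Step 1 (adiabatic): W = (P₁V₁ − P₂V₂)/(γ−1) = (10832 − 20805)/0.667 = -14958 J.
Step 2 (isochoric): W = 0 (constant volume).
W_total = -14958 + 0 = -14958 J.

W_total ≈ -15000 J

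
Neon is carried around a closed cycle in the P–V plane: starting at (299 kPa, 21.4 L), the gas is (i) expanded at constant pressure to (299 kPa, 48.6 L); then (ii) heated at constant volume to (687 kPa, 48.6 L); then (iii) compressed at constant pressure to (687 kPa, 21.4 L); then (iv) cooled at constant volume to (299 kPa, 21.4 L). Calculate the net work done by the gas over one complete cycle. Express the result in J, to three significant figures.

Constant-volume legs do no work.
W(i) = (299)(48.6 − 21.4) = 8133 J; W(iii) = (687)(21.4 − 48.6) = -18686 J.
W_net = 8133 − 18686 = -10554 J (the counter-clockwise enclosed area).

W_net ≈ -10600 J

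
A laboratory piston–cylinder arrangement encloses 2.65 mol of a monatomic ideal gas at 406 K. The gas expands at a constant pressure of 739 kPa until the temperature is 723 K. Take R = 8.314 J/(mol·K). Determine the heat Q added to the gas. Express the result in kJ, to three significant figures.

Q ≈ 17.5 kJ

Isobaric: W = nRΔT = (2.65)(8.314)(317) = 6984 J.
ΔU = nCᵥΔT with Cᵥ = 3R/2: ΔU = (2.65)(12.47)(317) = 10476 J.
Q = ΔU + W = 10476 + 6984 = 17460 J.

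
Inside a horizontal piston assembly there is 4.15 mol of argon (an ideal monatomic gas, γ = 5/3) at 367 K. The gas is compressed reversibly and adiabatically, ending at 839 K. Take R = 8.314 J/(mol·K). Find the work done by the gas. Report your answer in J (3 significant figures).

W ≈ -24400 J

Adiabatic ⇒ Q = 0, so W_by = −ΔU = nCᵥ(T₁ − T₂).
Cᵥ = 3R/2 = 12.47 J/(mol·K).
W = (4.15)(12.47)(367 − 839) = -24428 J.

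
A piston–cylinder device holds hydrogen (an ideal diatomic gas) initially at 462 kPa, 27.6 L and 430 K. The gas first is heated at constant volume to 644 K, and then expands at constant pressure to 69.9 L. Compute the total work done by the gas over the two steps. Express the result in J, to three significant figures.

W_total ≈ 29300 J

Step 1 (isochoric): W = 0 (constant volume).
After step 1: P = 691.9 kPa (V unchanged).
Step 2 (isobaric): W = PΔV = (691.9 kPa)(69.9 − 27.6 L) = 29268 J.
W_total = 0 + 29268 = 29268 J.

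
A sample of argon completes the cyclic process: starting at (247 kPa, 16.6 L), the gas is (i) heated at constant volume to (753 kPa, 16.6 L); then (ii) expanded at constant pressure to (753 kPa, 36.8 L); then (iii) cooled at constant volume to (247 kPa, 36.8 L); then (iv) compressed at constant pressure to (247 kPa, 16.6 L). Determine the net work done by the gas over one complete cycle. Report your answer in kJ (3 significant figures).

Constant-volume legs do no work.
W(ii) = (753)(36.8 − 16.6) = 15211 J; W(iv) = (247)(16.6 − 36.8) = -4989 J.
W_net = 15211 − 4989 = 10221 J (the clockwise enclosed area).

W_net ≈ 10.2 kJ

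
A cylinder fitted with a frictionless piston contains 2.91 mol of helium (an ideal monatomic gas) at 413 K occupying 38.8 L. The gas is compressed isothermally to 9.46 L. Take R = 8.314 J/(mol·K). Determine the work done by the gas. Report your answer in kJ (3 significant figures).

W ≈ -14.1 kJ

Isothermal: W = nRT ln(V₂/V₁).
W = (2.91)(8.314)(413) × ln(9.46/38.8)
  = 9992 × -1.411
W_by_gas = -14102 J.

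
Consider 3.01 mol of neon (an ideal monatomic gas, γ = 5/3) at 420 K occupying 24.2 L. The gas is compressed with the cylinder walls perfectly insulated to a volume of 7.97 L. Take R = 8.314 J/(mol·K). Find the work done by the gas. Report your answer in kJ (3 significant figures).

W ≈ -17.3 kJ

Adiabatic: TV^(γ−1) = const with γ = 5/3.
T₂ = T₁ (V₁/V₂)^(γ−1) = 420 × (24.2/7.97)^0.667 = 420 × 2.097 = 880.7 K.
W_by = nCᵥ(T₁ − T₂) = (3.01)(12.47)(420 − 880.7) = -17293 J.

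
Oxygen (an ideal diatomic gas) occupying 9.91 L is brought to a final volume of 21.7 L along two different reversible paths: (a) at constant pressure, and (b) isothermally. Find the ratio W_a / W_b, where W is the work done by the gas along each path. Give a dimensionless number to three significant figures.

Path (a) isobaric: W = P₁(V₂ − V₁) → W_a/(P₁V₁) = 1.19.
Path (b) isothermal: W = P₁V₁ ln(V₂/V₁) → W_b/(P₁V₁) = 0.7838.
W_a / W_b = 1.19 / 0.7838 = 1.518.

W_a / W_b ≈ 1.52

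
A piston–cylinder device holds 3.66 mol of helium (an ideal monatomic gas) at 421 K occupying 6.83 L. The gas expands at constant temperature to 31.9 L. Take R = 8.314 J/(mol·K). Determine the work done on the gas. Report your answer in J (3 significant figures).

Isothermal: W = nRT ln(V₂/V₁).
W = (3.66)(8.314)(421) × ln(31.9/6.83)
  = 12811 × 1.541
W_by_gas = 19745 J; work on gas = −W_by = -19745 J.

W ≈ -19700 J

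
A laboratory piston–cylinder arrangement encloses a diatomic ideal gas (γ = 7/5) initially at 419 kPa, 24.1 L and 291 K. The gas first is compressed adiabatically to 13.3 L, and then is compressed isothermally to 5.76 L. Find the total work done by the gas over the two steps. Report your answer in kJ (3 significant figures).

Step 1 (adiabatic): W = (P₁V₁ − P₂V₂)/(γ−1) = (10098 − 12808)/0.4 = -6776 J.
After step 1: P = 963 kPa, V = 13.3 L, T = 369.1 K.
Step 2 (isothermal): W = P₁V₁ ln(V₂/V₁) = (12808) ln(5.76/13.3) = -10718 J.
W_total = -6776 − 10718 = -17495 J.

W_total ≈ -17.5 kJ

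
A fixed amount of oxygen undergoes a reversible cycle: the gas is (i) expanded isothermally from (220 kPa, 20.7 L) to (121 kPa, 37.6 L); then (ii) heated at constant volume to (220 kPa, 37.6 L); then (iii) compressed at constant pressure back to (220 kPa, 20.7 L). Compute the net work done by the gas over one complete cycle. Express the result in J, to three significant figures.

Leg (i): W = PᵢVᵢ ln(V_f/Vᵢ) = (4554) ln(37.6/20.7) = 2718 J.
Leg (ii): W = 0.
Leg (iii): W = PΔV = (220)(20.7 − 37.6) = -3718 J.
W_net = 2718 − 3718 = -999.9 J.

W_net ≈ -1000 J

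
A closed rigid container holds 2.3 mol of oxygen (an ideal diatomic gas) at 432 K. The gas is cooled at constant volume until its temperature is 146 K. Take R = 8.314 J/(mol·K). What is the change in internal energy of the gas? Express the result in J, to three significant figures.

Constant volume ⇒ W = 0, so Q = ΔU = nCᵥΔT with Cᵥ = 5R/2 = 20.79 J/(mol·K).
ΔU = (2.3)(20.79)(146 − 432) = -13672 J.

ΔU ≈ -13700 J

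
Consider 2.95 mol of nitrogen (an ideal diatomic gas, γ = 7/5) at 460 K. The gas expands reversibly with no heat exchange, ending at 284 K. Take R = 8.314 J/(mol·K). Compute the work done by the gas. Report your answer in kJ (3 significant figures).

Adiabatic ⇒ Q = 0, so W_by = −ΔU = nCᵥ(T₁ − T₂).
Cᵥ = 5R/2 = 20.79 J/(mol·K).
W = (2.95)(20.79)(460 − 284) = 10792 J.

W ≈ 10.8 kJ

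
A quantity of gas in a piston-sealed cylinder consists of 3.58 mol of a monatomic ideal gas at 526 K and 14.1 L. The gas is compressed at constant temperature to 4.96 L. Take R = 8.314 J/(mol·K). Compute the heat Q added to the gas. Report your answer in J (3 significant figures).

Isothermal ⇒ ΔU = 0, so Q = W = nRT ln(V₂/V₁).
Q = (3.58)(8.314)(526) ln(4.96/14.1) = 15656 × -1.045 = -16357 J.

Q ≈ -16400 J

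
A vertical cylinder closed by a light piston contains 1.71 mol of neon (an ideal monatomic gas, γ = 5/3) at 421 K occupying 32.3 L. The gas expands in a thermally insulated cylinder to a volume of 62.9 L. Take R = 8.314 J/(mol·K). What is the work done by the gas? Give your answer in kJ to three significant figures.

Adiabatic: TV^(γ−1) = const with γ = 5/3.
T₂ = T₁ (V₁/V₂)^(γ−1) = 421 × (32.3/62.9)^0.667 = 421 × 0.6413 = 270 K.
W_by = nCᵥ(T₁ − T₂) = (1.71)(12.47)(421 − 270) = 3221 J.

W ≈ 3.22 kJ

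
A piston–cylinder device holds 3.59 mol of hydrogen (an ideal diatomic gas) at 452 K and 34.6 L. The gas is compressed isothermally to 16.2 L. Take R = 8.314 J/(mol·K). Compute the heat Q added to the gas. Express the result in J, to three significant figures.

Q ≈ -10200 J

Isothermal ⇒ ΔU = 0, so Q = W = nRT ln(V₂/V₁).
Q = (3.59)(8.314)(452) ln(16.2/34.6) = 13491 × -0.7588 = -10238 J.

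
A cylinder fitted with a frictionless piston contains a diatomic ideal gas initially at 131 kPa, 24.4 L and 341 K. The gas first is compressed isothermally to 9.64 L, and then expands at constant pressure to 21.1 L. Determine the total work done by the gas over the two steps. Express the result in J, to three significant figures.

W_total ≈ 831 J

Step 1 (isothermal): W = P₁V₁ ln(V₂/V₁) = (3196) ln(9.64/24.4) = -2968 J.
After step 1: P = 331.6 kPa, V = 9.64 L, T = 341 K.
Step 2 (isobaric): W = PΔV = (331.6 kPa)(21.1 − 9.64 L) = 3800 J.
W_total = -2968 + 3800 = 831.5 J.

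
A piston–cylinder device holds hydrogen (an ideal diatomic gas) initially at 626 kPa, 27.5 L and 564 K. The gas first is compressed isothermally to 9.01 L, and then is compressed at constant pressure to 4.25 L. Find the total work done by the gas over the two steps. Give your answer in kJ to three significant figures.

Step 1 (isothermal): W = P₁V₁ ln(V₂/V₁) = (17215) ln(9.01/27.5) = -19209 J.
After step 1: P = 1911 kPa, V = 9.01 L, T = 564 K.
Step 2 (isobaric): W = PΔV = (1911 kPa)(4.25 − 9.01 L) = -9095 J.
W_total = -19209 − 9095 = -28304 J.

W_total ≈ -28.3 kJ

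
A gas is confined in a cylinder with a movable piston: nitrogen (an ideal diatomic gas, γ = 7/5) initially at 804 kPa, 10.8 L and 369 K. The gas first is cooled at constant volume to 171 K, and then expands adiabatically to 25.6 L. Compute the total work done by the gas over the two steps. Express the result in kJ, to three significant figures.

W_total ≈ 2.94 kJ

Step 1 (isochoric): W = 0 (constant volume).
After step 1: P = 372.6 kPa (V unchanged).
Step 2 (adiabatic): W = (P₁V₁ − P₂V₂)/(γ−1) = (4024 − 2849)/0.4 = 2937 J.
W_total = 0 + 2937 = 2937 J.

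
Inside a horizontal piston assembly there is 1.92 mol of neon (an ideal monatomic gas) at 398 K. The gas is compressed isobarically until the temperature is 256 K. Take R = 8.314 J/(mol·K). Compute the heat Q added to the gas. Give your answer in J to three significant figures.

Q ≈ -5670 J

Isobaric: W = nRΔT = (1.92)(8.314)(-142) = -2267 J.
ΔU = nCᵥΔT with Cᵥ = 3R/2: ΔU = (1.92)(12.47)(-142) = -3400 J.
Q = ΔU + W = -3400 − 2267 = -5667 J.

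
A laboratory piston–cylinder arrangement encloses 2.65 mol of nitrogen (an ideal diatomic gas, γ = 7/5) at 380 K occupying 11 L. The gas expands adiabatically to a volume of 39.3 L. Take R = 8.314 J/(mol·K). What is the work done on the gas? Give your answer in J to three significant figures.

Adiabatic: TV^(γ−1) = const with γ = 7/5.
T₂ = T₁ (V₁/V₂)^(γ−1) = 380 × (11/39.3)^0.4 = 380 × 0.6009 = 228.3 K.
W_by = nCᵥ(T₁ − T₂) = (2.65)(20.79)(380 − 228.3) = 8353 J.
Work on gas = −W_by = -8353 J.

W ≈ -8350 J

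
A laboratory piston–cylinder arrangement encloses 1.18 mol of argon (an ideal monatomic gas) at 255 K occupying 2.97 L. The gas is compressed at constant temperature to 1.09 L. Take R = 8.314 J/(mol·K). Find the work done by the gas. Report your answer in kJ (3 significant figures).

Isothermal: W = nRT ln(V₂/V₁).
W = (1.18)(8.314)(255) × ln(1.09/2.97)
  = 2502 × -1.002
W_by_gas = -2508 J.

W ≈ -2.51 kJ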